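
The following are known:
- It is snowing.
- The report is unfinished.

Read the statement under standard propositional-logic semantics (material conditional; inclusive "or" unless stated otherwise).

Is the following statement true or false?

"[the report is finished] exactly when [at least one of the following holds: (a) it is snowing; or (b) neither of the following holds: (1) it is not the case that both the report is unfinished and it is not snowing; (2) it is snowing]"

Let Q = "the report is finished" (F), P = "it is snowing" (T).
Formalization: Q <-> (P | ((~Q nand ~P) nor P))

~Q = ~F = T
~P = ~T = F
~Q nand ~P = T nand F = T
(~Q nand ~P) nor P = T nor T = F
P | ((~Q nand ~P) nor P) = T | F = T
Q <-> (P | ((~Q nand ~P) nor P)) = F <-> T = F

false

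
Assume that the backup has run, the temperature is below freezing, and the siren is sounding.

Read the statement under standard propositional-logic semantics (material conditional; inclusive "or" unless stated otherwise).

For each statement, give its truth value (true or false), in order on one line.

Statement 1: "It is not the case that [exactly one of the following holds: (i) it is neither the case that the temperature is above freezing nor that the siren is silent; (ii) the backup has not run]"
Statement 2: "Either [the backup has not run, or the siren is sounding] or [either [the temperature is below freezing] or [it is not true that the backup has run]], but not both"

Let D = "the temperature is below freezing" (T), M = "the siren is sounding" (T), G = "the backup has run" (T).

Statement 1: In symbols: ¬((¬D ↓ ¬M) ⊕ ¬G)

¬D = ¬T = F
¬M = ¬T = F
¬D ↓ ¬M = F ↓ F = T
¬G = ¬T = F
(¬D ↓ ¬M) ⊕ ¬G = T ⊕ F = T
¬((¬D ↓ ¬M) ⊕ ¬G) = ¬T = F
Thus Statement 1 is false.

Statement 2: Parsed as (¬G ∨ M) ⊕ (D ∨ ¬G)

¬G = ¬T = F
¬G ∨ M = F ∨ T = T
¬G = ¬T = F
D ∨ ¬G = T ∨ F = T
(¬G ∨ M) ⊕ (D ∨ ¬G) = T ⊕ T = F
So Statement 2 is false.

Statement 1 F; Statement 2 F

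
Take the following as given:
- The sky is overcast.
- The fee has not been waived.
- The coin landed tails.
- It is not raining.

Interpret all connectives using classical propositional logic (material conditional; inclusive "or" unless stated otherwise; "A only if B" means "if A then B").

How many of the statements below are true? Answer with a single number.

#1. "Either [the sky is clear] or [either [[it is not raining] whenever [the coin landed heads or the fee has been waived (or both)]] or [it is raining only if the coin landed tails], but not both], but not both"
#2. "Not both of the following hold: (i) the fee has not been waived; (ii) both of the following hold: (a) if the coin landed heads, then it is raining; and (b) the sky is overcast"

0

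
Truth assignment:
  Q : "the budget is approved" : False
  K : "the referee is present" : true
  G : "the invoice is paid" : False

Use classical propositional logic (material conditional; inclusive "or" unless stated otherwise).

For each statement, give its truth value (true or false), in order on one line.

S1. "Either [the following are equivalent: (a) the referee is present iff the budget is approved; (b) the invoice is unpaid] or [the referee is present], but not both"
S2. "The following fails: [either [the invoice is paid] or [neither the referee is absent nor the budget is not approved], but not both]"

S1 true; S2 true

S1: In symbols: ((K <-> Q) <-> ~G) xor K

K <-> Q = T <-> F = F
~G = ~F = T
(K <-> Q) <-> ~G = F <-> T = F
((K <-> Q) <-> ~G) xor K = F xor T = T
Thus S1 is true.

S2: Parsed as ~(G xor (~K nor ~Q))

~K = ~T = F
~Q = ~F = T
~K nor ~Q = F nor T = F
G xor (~K nor ~Q) = F xor F = F
~(G xor (~K nor ~Q)) = ~F = T
Hence S2 is true.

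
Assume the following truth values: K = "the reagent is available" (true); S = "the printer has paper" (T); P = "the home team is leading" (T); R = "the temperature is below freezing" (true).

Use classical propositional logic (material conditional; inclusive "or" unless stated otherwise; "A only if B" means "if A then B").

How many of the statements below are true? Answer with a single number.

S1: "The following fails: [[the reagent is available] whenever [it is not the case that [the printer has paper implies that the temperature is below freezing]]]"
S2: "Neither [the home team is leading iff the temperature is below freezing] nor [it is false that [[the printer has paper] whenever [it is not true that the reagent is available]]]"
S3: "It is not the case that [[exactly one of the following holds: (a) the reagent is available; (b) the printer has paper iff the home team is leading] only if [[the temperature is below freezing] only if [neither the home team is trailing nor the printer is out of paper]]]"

0

S1: In symbols: ¬(¬(S → R) → K)

S → R = T → T = T
¬(S → R) = ¬T = F
¬(S → R) → K = F → T = T
¬(¬(S → R) → K) = ¬T = F
Thus S1 is false.

S2: Formalization: (P ↔ R) ↓ ¬(¬K → S)

P ↔ R = T ↔ T = T
¬K = ¬T = F
¬K → S = F → T = T
¬(¬K → S) = ¬T = F
(P ↔ R) ↓ ¬(¬K → S) = T ↓ F = F
So S2 is false.

S3: In symbols: ¬((K ⊕ (S ↔ P)) → (R → (¬P ↓ ¬S)))

S ↔ P = T ↔ T = T
K ⊕ (S ↔ P) = T ⊕ T = F
¬P = ¬T = F
¬S = ¬T = F
¬P ↓ ¬S = F ↓ F = T
R → (¬P ↓ ¬S) = T → T = T
(K ⊕ (S ↔ P)) → (R → (¬P ↓ ¬S)) = F → T = T
¬((K ⊕ (S ↔ P)) → (R → (¬P ↓ ¬S))) = ¬T = F
Thus S3 is false.

0 of the 3 statements are true (none).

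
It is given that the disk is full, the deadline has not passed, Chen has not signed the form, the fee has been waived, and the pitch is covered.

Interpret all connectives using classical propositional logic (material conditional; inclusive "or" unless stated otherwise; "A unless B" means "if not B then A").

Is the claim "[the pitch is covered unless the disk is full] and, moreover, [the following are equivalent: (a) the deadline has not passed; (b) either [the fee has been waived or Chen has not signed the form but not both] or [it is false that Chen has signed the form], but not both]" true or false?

The statement is true.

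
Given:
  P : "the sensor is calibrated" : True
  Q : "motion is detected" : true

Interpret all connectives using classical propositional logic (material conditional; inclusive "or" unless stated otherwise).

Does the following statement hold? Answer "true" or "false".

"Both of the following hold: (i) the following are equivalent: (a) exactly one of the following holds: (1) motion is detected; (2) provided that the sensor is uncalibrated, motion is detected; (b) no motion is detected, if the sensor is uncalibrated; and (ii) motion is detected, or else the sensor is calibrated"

False.

Values: Q=T, P=T.
Formalization: ((Q ⊕ (¬P → Q)) ↔ (¬P → ¬Q)) ∧ (Q ∨ P)

¬P = ¬T = F
¬P → Q = F → T = T
Q ⊕ (¬P → Q) = T ⊕ T = F
¬P = ¬T = F
¬Q = ¬T = F
¬P → ¬Q = F → F = T
(Q ⊕ (¬P → Q)) ↔ (¬P → ¬Q) = F ↔ T = F
Q ∨ P = T ∨ T = T
((Q ⊕ (¬P → Q)) ↔ (¬P → ¬Q)) ∧ (Q ∨ P) = F ∧ T = F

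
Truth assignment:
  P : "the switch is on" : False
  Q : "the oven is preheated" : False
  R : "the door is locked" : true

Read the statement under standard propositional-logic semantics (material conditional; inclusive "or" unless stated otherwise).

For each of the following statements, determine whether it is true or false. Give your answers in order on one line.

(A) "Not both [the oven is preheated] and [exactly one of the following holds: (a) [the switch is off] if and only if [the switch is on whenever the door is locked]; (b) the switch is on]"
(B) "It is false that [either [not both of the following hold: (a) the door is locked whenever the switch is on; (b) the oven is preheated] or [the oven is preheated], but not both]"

(A): This is Q ↑ ((¬P ↔ (R → P)) ⊕ P).

¬P = ¬F = T
R → P = T → F = F
¬P ↔ (R → P) = T ↔ F = F
(¬P ↔ (R → P)) ⊕ P = F ⊕ F = F
Q ↑ ((¬P ↔ (R → P)) ⊕ P) = F ↑ F = T
Hence (A) is true.

(B): Formalization: ¬(((P → R) ↑ Q) ⊕ Q)

P → R = F → T = T
(P → R) ↑ Q = T ↑ F = T
((P → R) ↑ Q) ⊕ Q = T ⊕ F = T
¬(((P → R) ↑ Q) ⊕ Q) = ¬T = F
Hence (B) is false.

(A) T / (B) F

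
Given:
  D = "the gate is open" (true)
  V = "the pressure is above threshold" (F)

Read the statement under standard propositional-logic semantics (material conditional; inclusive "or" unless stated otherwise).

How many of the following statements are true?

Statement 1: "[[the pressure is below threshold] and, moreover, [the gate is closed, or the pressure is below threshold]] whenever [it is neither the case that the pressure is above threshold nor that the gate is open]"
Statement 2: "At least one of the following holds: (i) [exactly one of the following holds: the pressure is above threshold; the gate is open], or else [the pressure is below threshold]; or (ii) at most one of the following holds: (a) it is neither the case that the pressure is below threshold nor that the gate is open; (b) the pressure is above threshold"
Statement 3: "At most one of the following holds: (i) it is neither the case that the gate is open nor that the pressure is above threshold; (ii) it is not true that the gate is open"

3

Statement 1: Parsed as (V ↓ D) → (¬V ∧ (¬D ∨ ¬V))

V ↓ D = F ↓ T = F
¬V = ¬F = T
¬D = ¬T = F
¬V = ¬F = T
¬D ∨ ¬V = F ∨ T = T
¬V ∧ (¬D ∨ ¬V) = T ∧ T = T
(V ↓ D) → (¬V ∧ (¬D ∨ ¬V)) = F → T = T
Hence Statement 1 is true.

Statement 2: Parsed as ((V ⊕ D) ∨ ¬V) ∨ ((¬V ↓ D) ↑ V)

V ⊕ D = F ⊕ T = T
¬V = ¬F = T
(V ⊕ D) ∨ ¬V = T ∨ T = T
¬V = ¬F = T
¬V ↓ D = T ↓ T = F
(¬V ↓ D) ↑ V = F ↑ F = T
((V ⊕ D) ∨ ¬V) ∨ ((¬V ↓ D) ↑ V) = T ∨ T = T
Thus Statement 2 is true.

Statement 3: In symbols: (D ↓ V) ↑ ¬D

D ↓ V = T ↓ F = F
¬D = ¬T = F
(D ↓ V) ↑ ¬D = F ↑ F = T
Thus Statement 3 is true.

Count: 3.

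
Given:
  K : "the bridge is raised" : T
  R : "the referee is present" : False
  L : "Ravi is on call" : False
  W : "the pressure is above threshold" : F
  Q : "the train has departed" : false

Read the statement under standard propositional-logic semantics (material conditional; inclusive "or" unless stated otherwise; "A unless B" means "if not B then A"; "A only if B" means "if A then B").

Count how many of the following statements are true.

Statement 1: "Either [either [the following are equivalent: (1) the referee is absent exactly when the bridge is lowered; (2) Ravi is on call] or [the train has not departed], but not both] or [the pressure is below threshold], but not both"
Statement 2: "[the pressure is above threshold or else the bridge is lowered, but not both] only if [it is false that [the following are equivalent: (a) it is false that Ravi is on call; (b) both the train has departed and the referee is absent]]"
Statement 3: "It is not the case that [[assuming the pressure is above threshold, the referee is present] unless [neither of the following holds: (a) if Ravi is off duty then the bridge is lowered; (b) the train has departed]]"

Statement 1: This is (((not R iff not K) iff L) xor not Q) xor not W.

not R = not False = True
not K = not True = False
not R iff not K = True iff False = False
(not R iff not K) iff L = False iff False = True
not Q = not False = True
((not R iff not K) iff L) xor not Q = True xor True = False
not W = not False = True
(((not R iff not K) iff L) xor not Q) xor not W = False xor True = True
Hence Statement 1 is true.

Statement 2: In symbols: (W xor not K) -> not (not L iff (Q and not R))

not K = not True = False
W xor not K = False xor False = False
not L = not False = True
not R = not False = True
Q and not R = False and True = False
not L iff (Q and not R) = True iff False = False
not (not L iff (Q and not R)) = not False = True
(W xor not K) -> not (not L iff (Q and not R)) = False -> True = True
Thus Statement 2 is true.

Statement 3: This is not ((W -> R) or ((not L -> not K) nor Q)).

W -> R = False -> False = True
not L = not False = True
not K = not True = False
not L -> not K = True -> False = False
(not L -> not K) nor Q = False nor False = True
(W -> R) or ((not L -> not K) nor Q) = True or True = True
not ((W -> R) or ((not L -> not K) nor Q)) = not True = False
Thus Statement 3 is false.

2 of the 3 statements are true (Statement 1, Statement 2).

2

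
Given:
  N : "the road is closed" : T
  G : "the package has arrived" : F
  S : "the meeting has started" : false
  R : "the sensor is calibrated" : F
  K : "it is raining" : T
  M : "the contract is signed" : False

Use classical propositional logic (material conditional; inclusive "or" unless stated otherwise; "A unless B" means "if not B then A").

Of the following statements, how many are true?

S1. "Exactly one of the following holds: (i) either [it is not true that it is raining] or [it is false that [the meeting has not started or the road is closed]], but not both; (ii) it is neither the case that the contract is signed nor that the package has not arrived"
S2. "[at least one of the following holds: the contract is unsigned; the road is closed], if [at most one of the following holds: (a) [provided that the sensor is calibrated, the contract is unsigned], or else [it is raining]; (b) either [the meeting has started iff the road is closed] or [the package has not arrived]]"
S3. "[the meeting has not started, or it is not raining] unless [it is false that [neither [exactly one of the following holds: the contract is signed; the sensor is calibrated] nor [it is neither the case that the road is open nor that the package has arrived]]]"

2

S1: In symbols: (~K xor ~(~S | N)) xor (M nor ~G)

~K = ~T = F
~S = ~F = T
~S | N = T | T = T
~(~S | N) = ~T = F
~K xor ~(~S | N) = F xor F = F
~G = ~F = T
M nor ~G = F nor T = F
(~K xor ~(~S | N)) xor (M nor ~G) = F xor F = F
So S1 is false.

S2: Parsed as (((R -> ~M) | K) nand ((S <-> N) | ~G)) -> (~M | N)

~M = ~F = T
R -> ~M = F -> T = T
(R -> ~M) | K = T | T = T
S <-> N = F <-> T = F
~G = ~F = T
(S <-> N) | ~G = F | T = T
((R -> ~M) | K) nand ((S <-> N) | ~G) = T nand T = F
~M = ~F = T
~M | N = T | T = T
(((R -> ~M) | K) nand ((S <-> N) | ~G)) -> (~M | N) = F -> T = T
Hence S2 is true.

S3: Formalization: (~S | ~K) | ~((M xor R) nor (~N nor G))

~S = ~F = T
~K = ~T = F
~S | ~K = T | F = T
M xor R = F xor F = F
~N = ~T = F
~N nor G = F nor F = T
(M xor R) nor (~N nor G) = F nor T = F
~((M xor R) nor (~N nor G)) = ~F = T
(~S | ~K) | ~((M xor R) nor (~N nor G)) = T | T = T
So S3 is true.

Count: 2.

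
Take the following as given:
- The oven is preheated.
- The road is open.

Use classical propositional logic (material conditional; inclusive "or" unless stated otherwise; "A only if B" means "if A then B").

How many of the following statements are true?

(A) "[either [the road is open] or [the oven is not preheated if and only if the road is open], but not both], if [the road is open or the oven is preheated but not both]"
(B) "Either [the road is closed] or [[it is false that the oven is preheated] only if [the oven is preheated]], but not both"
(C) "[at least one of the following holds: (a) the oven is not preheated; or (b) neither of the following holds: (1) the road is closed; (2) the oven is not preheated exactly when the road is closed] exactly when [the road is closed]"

3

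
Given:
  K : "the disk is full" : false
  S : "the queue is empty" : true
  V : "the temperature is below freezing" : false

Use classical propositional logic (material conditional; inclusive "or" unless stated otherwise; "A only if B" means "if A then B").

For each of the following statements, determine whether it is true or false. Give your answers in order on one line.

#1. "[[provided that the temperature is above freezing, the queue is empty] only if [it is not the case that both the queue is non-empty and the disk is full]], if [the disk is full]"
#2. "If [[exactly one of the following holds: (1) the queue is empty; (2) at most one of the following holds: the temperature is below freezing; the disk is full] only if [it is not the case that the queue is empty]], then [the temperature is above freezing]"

#1 T / #2 T

#1: This is K -> ((~V -> S) -> (~S nand K)).

~V = ~F = T
~V -> S = T -> T = T
~S = ~T = F
~S nand K = F nand F = T
(~V -> S) -> (~S nand K) = T -> T = T
K -> ((~V -> S) -> (~S nand K)) = F -> T = T
Thus #1 is true.

#2: In symbols: ((S xor (V nand K)) -> ~S) -> ~V

V nand K = F nand F = T
S xor (V nand K) = T xor T = F
~S = ~T = F
(S xor (V nand K)) -> ~S = F -> F = T
~V = ~F = T
((S xor (V nand K)) -> ~S) -> ~V = T -> T = T
Hence #2 is true.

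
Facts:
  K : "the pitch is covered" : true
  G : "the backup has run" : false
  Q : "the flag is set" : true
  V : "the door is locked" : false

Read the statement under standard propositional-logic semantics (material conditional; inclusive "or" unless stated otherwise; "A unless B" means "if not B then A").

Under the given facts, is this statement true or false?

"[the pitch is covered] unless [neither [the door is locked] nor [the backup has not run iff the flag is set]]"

True.

This is K ∨ (V ↓ (¬G ↔ Q)).

¬G = ¬F = T
¬G ↔ Q = T ↔ T = T
V ↓ (¬G ↔ Q) = F ↓ T = F
K ∨ (V ↓ (¬G ↔ Q)) = T ∨ F = T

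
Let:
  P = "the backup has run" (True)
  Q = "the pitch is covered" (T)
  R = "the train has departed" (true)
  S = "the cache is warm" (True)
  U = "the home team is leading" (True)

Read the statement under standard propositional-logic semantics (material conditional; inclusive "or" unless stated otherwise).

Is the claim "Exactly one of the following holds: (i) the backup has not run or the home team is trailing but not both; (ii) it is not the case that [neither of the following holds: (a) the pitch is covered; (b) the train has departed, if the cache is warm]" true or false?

True.

This is (¬P ⊕ ¬U) ⊕ ¬(Q ↓ (S → R)).

¬P = ¬T = F
¬U = ¬T = F
¬P ⊕ ¬U = F ⊕ F = F
S → R = T → T = T
Q ↓ (S → R) = T ↓ T = F
¬(Q ↓ (S → R)) = ¬F = T
(¬P ⊕ ¬U) ⊕ ¬(Q ↓ (S → R)) = F ⊕ T = T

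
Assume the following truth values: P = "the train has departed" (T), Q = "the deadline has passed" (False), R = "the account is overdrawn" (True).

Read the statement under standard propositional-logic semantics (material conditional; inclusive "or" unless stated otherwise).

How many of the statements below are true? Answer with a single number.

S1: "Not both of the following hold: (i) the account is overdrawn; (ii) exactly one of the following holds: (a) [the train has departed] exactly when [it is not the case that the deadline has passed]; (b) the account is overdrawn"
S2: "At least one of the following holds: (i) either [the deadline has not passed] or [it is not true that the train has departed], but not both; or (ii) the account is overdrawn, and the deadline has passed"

S1: Parsed as R ↑ ((P ↔ ¬Q) ⊕ R)

¬Q = ¬F = T
P ↔ ¬Q = T ↔ T = T
(P ↔ ¬Q) ⊕ R = T ⊕ T = F
R ↑ ((P ↔ ¬Q) ⊕ R) = T ↑ F = T
Hence S1 is true.

S2: Formalization: (¬Q ⊕ ¬P) ∨ (R ∧ Q)

¬Q = ¬F = T
¬P = ¬T = F
¬Q ⊕ ¬P = T ⊕ F = T
R ∧ Q = T ∧ F = F
(¬Q ⊕ ¬P) ∨ (R ∧ Q) = T ∨ F = T
So S2 is true.

2 of the 2 statements are true.

2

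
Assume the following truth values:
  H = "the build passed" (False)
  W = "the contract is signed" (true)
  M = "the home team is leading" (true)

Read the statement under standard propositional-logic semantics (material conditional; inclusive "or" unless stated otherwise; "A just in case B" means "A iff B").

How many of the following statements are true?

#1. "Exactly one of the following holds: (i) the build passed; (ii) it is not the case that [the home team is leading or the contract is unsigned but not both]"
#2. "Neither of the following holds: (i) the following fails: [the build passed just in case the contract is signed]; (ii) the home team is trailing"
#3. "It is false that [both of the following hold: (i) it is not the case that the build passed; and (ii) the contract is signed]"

#1: This is H ⊕ ¬(M ⊕ ¬W).

¬W = ¬T = F
M ⊕ ¬W = T ⊕ F = T
¬(M ⊕ ¬W) = ¬T = F
H ⊕ ¬(M ⊕ ¬W) = F ⊕ F = F
Hence #1 is false.

#2: Parsed as ¬(H ↔ W) ↓ ¬M

H ↔ W = F ↔ T = F
¬(H ↔ W) = ¬F = T
¬M = ¬T = F
¬(H ↔ W) ↓ ¬M = T ↓ F = F
Thus #2 is false.

#3: In symbols: ¬(¬H ∧ W)

¬H = ¬F = T
¬H ∧ W = T ∧ T = T
¬(¬H ∧ W) = ¬T = F
So #3 is false.

True statements: 0 (none).

0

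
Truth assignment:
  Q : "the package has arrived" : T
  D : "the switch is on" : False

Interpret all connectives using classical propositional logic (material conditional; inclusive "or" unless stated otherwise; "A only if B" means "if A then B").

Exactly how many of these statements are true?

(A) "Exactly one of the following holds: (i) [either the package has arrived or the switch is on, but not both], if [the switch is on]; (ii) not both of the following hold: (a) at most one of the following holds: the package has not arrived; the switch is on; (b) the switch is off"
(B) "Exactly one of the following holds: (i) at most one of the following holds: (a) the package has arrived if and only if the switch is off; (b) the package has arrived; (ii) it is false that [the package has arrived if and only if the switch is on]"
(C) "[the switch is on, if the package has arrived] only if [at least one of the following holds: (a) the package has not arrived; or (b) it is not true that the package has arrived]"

3

(A): Parsed as (D → (Q ⊕ D)) ⊕ ((¬Q ↑ D) ↑ ¬D)

Q ⊕ D = T ⊕ F = T
D → (Q ⊕ D) = F → T = T
¬Q = ¬T = F
¬Q ↑ D = F ↑ F = T
¬D = ¬F = T
(¬Q ↑ D) ↑ ¬D = T ↑ T = F
(D → (Q ⊕ D)) ⊕ ((¬Q ↑ D) ↑ ¬D) = T ⊕ F = T
So (A) is true.

(B): This is ((Q ↔ ¬D) ↑ Q) ⊕ ¬(Q ↔ D).

¬D = ¬F = T
Q ↔ ¬D = T ↔ T = T
(Q ↔ ¬D) ↑ Q = T ↑ T = F
Q ↔ D = T ↔ F = F
¬(Q ↔ D) = ¬F = T
((Q ↔ ¬D) ↑ Q) ⊕ ¬(Q ↔ D) = F ⊕ T = T
Thus (B) is true.

(C): In symbols: (Q → D) → (¬Q ∨ ¬Q)

Q → D = T → F = F
¬Q = ¬T = F
¬Q = ¬T = F
¬Q ∨ ¬Q = F ∨ F = F
(Q → D) → (¬Q ∨ ¬Q) = F → F = T
Thus (C) is true.

3 of the 3 statements are true ((A), (B), (C)).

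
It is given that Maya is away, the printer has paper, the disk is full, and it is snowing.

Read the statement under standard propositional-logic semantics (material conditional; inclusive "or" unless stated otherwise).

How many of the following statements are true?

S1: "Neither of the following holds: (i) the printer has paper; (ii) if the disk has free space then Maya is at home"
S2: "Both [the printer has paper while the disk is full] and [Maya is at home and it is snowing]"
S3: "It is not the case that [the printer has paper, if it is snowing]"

0

Let Q = "the printer has paper" (T), R = "the disk is full" (T), P = "Maya is at home" (F), S = "it is snowing" (T).

S1: Parsed as Q ↓ (¬R → P)

¬R = ¬T = F
¬R → P = F → F = T
Q ↓ (¬R → P) = T ↓ T = F
Thus S1 is false.

S2: In symbols: (Q ∧ R) ∧ (P ∧ S)

Q ∧ R = T ∧ T = T
P ∧ S = F ∧ T = F
(Q ∧ R) ∧ (P ∧ S) = T ∧ F = F
Hence S2 is false.

S3: Formalization: ¬(S → Q)

S → Q = T → T = T
¬(S → Q) = ¬T = F
Thus S3 is false.

True statements: 0 (none).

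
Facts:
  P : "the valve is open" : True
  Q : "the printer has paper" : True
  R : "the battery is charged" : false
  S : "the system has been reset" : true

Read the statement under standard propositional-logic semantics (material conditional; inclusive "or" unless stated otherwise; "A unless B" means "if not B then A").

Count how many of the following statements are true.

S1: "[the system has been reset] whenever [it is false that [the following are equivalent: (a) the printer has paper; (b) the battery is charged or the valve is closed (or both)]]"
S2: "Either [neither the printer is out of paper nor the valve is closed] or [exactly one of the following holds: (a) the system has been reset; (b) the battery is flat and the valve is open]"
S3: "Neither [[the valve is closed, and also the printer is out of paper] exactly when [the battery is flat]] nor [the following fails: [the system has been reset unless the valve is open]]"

S1: Formalization: not (Q iff (R or not P)) -> S

not P = not True = False
R or not P = False or False = False
Q iff (R or not P) = True iff False = False
not (Q iff (R or not P)) = not False = True
not (Q iff (R or not P)) -> S = True -> True = True
So S1 is true.

S2: In symbols: (not Q nor not P) or (S xor (not R and P))

not Q = not True = False
not P = not True = False
not Q nor not P = False nor False = True
not R = not False = True
not R and P = True and True = True
S xor (not R and P) = True xor True = False
(not Q nor not P) or (S xor (not R and P)) = True or False = True
Thus S2 is true.

S3: Formalization: ((not P and not Q) iff not R) nor not (S or P)

not P = not True = False
not Q = not True = False
not P and not Q = False and False = False
not R = not False = True
(not P and not Q) iff not R = False iff True = False
S or P = True or True = True
not (S or P) = not True = False
((not P and not Q) iff not R) nor not (S or P) = False nor False = True
Thus S3 is true.

3 of the 3 statements are true (S1, S2, S3).

3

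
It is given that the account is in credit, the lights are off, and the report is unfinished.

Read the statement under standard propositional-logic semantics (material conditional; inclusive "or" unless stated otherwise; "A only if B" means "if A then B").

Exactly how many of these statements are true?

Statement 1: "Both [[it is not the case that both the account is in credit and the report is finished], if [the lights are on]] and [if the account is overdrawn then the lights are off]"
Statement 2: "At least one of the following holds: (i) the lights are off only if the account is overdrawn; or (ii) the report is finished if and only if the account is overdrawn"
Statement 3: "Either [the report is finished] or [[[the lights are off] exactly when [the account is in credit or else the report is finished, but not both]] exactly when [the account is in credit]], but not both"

3

Let Q = "the lights are on" (F), P = "the account is overdrawn" (F), R = "the report is finished" (F).

Statement 1: Formalization: (Q → (¬P ↑ R)) ∧ (P → ¬Q)

¬P = ¬F = T
¬P ↑ R = T ↑ F = T
Q → (¬P ↑ R) = F → T = T
¬Q = ¬F = T
P → ¬Q = F → T = T
(Q → (¬P ↑ R)) ∧ (P → ¬Q) = T ∧ T = T
Hence Statement 1 is true.

Statement 2: In symbols: (¬Q → P) ∨ (R ↔ P)

¬Q = ¬F = T
¬Q → P = T → F = F
R ↔ P = F ↔ F = T
(¬Q → P) ∨ (R ↔ P) = F ∨ T = T
Thus Statement 2 is true.

Statement 3: This is R ⊕ ((¬Q ↔ (¬P ⊕ R)) ↔ ¬P).

¬Q = ¬F = T
¬P = ¬F = T
¬P ⊕ R = T ⊕ F = T
¬Q ↔ (¬P ⊕ R) = T ↔ T = T
¬P = ¬F = T
(¬Q ↔ (¬P ⊕ R)) ↔ ¬P = T ↔ T = T
R ⊕ ((¬Q ↔ (¬P ⊕ R)) ↔ ¬P) = F ⊕ T = T
So Statement 3 is true.

True statements: 3 (Statement 1, Statement 2, Statement 3).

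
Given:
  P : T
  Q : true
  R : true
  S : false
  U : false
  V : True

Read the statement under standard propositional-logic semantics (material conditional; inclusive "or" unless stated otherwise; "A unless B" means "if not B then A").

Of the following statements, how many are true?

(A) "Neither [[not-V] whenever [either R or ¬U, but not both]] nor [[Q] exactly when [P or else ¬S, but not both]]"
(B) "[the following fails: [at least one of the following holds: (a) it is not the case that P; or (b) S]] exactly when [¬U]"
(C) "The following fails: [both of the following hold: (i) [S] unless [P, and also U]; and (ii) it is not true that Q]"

2

(A): In symbols: ((R ⊕ ¬U) → ¬V) ↓ (Q ↔ (P ⊕ ¬S))

¬U = ¬F = T
R ⊕ ¬U = T ⊕ T = F
¬V = ¬T = F
(R ⊕ ¬U) → ¬V = F → F = T
¬S = ¬F = T
P ⊕ ¬S = T ⊕ T = F
Q ↔ (P ⊕ ¬S) = T ↔ F = F
((R ⊕ ¬U) → ¬V) ↓ (Q ↔ (P ⊕ ¬S)) = T ↓ F = F
Thus (A) is false.

(B): In symbols: ¬(¬P ∨ S) ↔ ¬U

¬P = ¬T = F
¬P ∨ S = F ∨ F = F
¬(¬P ∨ S) = ¬F = T
¬U = ¬F = T
¬(¬P ∨ S) ↔ ¬U = T ↔ T = T
Thus (B) is true.

(C): In symbols: ¬((S ∨ (P ∧ U)) ∧ ¬Q)

P ∧ U = T ∧ F = F
S ∨ (P ∧ U) = F ∨ F = F
¬Q = ¬T = F
(S ∨ (P ∧ U)) ∧ ¬Q = F ∧ F = F
¬((S ∨ (P ∧ U)) ∧ ¬Q) = ¬F = T
Hence (C) is true.

True statements: 2 ((B), (C)).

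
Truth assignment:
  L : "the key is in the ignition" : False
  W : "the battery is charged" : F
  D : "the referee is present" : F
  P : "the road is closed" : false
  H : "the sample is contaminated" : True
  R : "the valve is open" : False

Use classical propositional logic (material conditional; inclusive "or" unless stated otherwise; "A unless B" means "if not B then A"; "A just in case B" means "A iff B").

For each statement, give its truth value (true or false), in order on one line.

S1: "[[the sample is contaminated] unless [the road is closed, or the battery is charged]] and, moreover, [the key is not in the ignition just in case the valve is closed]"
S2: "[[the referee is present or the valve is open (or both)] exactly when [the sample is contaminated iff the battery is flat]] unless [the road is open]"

S1: Parsed as (H ∨ (P ∨ W)) ∧ (¬L ↔ ¬R)

P ∨ W = F ∨ F = F
H ∨ (P ∨ W) = T ∨ F = T
¬L = ¬F = T
¬R = ¬F = T
¬L ↔ ¬R = T ↔ T = T
(H ∨ (P ∨ W)) ∧ (¬L ↔ ¬R) = T ∧ T = T
So S1 is true.

S2: This is ((D ∨ R) ↔ (H ↔ ¬W)) ∨ ¬P.

D ∨ R = F ∨ F = F
¬W = ¬F = T
H ↔ ¬W = T ↔ T = T
(D ∨ R) ↔ (H ↔ ¬W) = F ↔ T = F
¬P = ¬F = T
((D ∨ R) ↔ (H ↔ ¬W)) ∨ ¬P = F ∨ T = T
Thus S2 is true.

S1 T / S2 T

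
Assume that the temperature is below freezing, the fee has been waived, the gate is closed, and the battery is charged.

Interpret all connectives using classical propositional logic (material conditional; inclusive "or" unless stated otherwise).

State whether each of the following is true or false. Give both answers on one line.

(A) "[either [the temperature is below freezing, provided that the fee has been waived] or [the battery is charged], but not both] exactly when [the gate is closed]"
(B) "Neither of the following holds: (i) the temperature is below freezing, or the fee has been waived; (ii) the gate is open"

Let Q = "the fee has been waived" (T), P = "the temperature is below freezing" (T), S = "the battery is charged" (T), R = "the gate is open" (F).

(A): In symbols: ((Q → P) ⊕ S) ↔ ¬R

Q → P = T → T = T
(Q → P) ⊕ S = T ⊕ T = F
¬R = ¬F = T
((Q → P) ⊕ S) ↔ ¬R = F ↔ T = F
Thus (A) is false.

(B): In symbols: (P ∨ Q) ↓ R

P ∨ Q = T ∨ T = T
(P ∨ Q) ↓ R = T ↓ F = F
So (B) is false.

(A) False, (B) False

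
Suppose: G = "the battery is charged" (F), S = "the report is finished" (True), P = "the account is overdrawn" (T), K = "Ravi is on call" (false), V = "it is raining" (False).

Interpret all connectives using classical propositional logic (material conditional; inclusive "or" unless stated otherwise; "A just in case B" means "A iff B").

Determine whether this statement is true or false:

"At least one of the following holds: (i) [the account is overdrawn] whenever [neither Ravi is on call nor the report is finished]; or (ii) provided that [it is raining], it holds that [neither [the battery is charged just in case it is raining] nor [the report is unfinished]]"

Formalization: ((K ↓ S) → P) ∨ (V → ((G ↔ V) ↓ ¬S))

K ↓ S = F ↓ T = F
(K ↓ S) → P = F → T = T
G ↔ V = F ↔ F = T
¬S = ¬T = F
(G ↔ V) ↓ ¬S = T ↓ F = F
V → ((G ↔ V) ↓ ¬S) = F → F = T
((K ↓ S) → P) ∨ (V → ((G ↔ V) ↓ ¬S)) = T ∨ T = T

The statement is true.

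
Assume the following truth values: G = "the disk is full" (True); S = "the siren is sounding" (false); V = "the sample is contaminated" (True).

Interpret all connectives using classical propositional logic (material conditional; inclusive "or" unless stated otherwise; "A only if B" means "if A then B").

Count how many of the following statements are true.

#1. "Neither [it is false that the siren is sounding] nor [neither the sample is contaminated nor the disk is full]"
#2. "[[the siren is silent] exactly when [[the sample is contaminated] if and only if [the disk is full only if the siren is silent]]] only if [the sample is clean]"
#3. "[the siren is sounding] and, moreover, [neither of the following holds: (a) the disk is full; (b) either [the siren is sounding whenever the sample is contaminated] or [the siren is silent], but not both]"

0

#1: This is not S nor (V nor G).

not S = not False = True
V nor G = True nor True = False
not S nor (V nor G) = True nor False = False
Thus #1 is false.

#2: Parsed as (not S iff (V iff (G -> not S))) -> not V

not S = not False = True
not S = not False = True
G -> not S = True -> True = True
V iff (G -> not S) = True iff True = True
not S iff (V iff (G -> not S)) = True iff True = True
not V = not True = False
(not S iff (V iff (G -> not S))) -> not V = True -> False = False
Thus #2 is false.

#3: Formalization: S and (G nor ((V -> S) xor not S))

V -> S = True -> False = False
not S = not False = True
(V -> S) xor not S = False xor True = True
G nor ((V -> S) xor not S) = True nor True = False
S and (G nor ((V -> S) xor not S)) = False and False = False
Hence #3 is false.

0 of the 3 statements are true (none).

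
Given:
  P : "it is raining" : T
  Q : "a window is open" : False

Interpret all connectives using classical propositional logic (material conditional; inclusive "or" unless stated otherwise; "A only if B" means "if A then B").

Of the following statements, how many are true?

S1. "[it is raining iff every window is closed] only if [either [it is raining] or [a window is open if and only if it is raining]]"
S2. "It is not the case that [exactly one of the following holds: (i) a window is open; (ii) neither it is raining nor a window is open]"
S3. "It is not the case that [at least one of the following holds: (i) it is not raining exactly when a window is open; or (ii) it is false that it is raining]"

S1: In symbols: (P <-> ~Q) -> (P | (Q <-> P))

~Q = ~F = T
P <-> ~Q = T <-> T = T
Q <-> P = F <-> T = F
P | (Q <-> P) = T | F = T
(P <-> ~Q) -> (P | (Q <-> P)) = T -> T = T
Thus S1 is true.

S2: Formalization: ~(Q xor (P nor Q))

P nor Q = T nor F = F
Q xor (P nor Q) = F xor F = F
~(Q xor (P nor Q)) = ~F = T
So S2 is true.

S3: In symbols: ~((~P <-> Q) | ~P)

~P = ~T = F
~P <-> Q = F <-> F = T
~P = ~T = F
(~P <-> Q) | ~P = T | F = T
~((~P <-> Q) | ~P) = ~T = F
Thus S3 is false.

Count: 2.

2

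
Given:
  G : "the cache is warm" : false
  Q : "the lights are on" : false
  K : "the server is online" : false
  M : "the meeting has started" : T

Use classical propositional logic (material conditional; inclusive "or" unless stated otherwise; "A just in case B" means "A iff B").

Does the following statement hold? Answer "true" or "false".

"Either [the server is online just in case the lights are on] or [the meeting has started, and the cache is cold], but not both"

False

Values: K=False, Q=False, M=True, G=False.
Parsed as (K iff Q) xor (M and not G)

K iff Q = False iff False = True
not G = not False = True
M and not G = True and True = True
(K iff Q) xor (M and not G) = True xor True = False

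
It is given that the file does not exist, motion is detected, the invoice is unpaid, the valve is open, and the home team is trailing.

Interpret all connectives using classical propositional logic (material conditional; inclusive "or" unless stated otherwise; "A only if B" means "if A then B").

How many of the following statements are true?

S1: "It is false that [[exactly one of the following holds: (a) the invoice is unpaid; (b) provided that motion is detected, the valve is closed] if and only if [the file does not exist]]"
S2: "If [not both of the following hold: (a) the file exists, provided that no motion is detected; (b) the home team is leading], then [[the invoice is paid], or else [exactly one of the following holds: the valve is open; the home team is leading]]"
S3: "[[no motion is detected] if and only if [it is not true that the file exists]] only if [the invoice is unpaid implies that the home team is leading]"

Let R = "the invoice is paid" (False), Q = "motion is detected" (True), S = "the valve is open" (True), P = "the file exists" (False), U = "the home team is leading" (False).

S1: In symbols: not ((not R xor (Q -> not S)) iff not P)

not R = not False = True
not S = not True = False
Q -> not S = True -> False = False
not R xor (Q -> not S) = True xor False = True
not P = not False = True
(not R xor (Q -> not S)) iff not P = True iff True = True
not ((not R xor (Q -> not S)) iff not P) = not True = False
So S1 is false.

S2: Parsed as ((not Q -> P) nand U) -> (R or (S xor U))

not Q = not True = False
not Q -> P = False -> False = True
(not Q -> P) nand U = True nand False = True
S xor U = True xor False = True
R or (S xor U) = False or True = True
((not Q -> P) nand U) -> (R or (S xor U)) = True -> True = True
Thus S2 is true.

S3: Formalization: (not Q iff not P) -> (not R -> U)

not Q = not True = False
not P = not False = True
not Q iff not P = False iff True = False
not R = not False = True
not R -> U = True -> False = False
(not Q iff not P) -> (not R -> U) = False -> False = True
Hence S3 is true.

True statements: 2.

2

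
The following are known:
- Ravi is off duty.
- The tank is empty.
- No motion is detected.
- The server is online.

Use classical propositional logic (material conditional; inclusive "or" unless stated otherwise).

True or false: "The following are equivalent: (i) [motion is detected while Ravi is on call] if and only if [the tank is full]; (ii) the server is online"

Let R = "motion is detected" (F), P = "Ravi is on call" (F), Q = "the tank is full" (F), S = "the server is online" (T).
Parsed as ((R & P) <-> Q) <-> S

R & P = F & F = F
(R & P) <-> Q = F <-> F = T
((R & P) <-> Q) <-> S = T <-> T = T

True.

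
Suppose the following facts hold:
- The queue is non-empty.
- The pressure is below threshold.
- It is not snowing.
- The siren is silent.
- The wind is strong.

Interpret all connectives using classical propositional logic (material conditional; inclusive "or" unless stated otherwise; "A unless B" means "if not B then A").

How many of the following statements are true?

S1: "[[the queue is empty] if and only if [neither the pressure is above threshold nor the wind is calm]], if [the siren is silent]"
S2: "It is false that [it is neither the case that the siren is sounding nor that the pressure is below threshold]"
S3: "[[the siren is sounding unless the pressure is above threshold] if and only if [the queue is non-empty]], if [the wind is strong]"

Let S = "the siren is sounding" (False), P = "the queue is empty" (False), Q = "the pressure is above threshold" (False), U = "the wind is strong" (True).

S1: Formalization: not S -> (P iff (Q nor not U))

not S = not False = True
not U = not True = False
Q nor not U = False nor False = True
P iff (Q nor not U) = False iff True = False
not S -> (P iff (Q nor not U)) = True -> False = False
So S1 is false.

S2: This is not (S nor not Q).

not Q = not False = True
S nor not Q = False nor True = False
not (S nor not Q) = not False = True
Thus S2 is true.

S3: In symbols: U -> ((S or Q) iff not P)

S or Q = False or False = False
not P = not False = True
(S or Q) iff not P = False iff True = False
U -> ((S or Q) iff not P) = True -> False = False
So S3 is false.

1 of the 3 statements is true (S2).

1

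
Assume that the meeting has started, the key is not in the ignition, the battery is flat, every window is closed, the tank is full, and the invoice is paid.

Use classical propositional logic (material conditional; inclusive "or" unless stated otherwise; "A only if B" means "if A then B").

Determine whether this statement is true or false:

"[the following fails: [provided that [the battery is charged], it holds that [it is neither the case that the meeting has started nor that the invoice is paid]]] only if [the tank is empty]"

true

Let R = "the battery is charged" (F), P = "the meeting has started" (T), V = "the invoice is paid" (T), U = "the tank is full" (T).
Formalization: ~(R -> (P nor V)) -> ~U

P nor V = T nor T = F
R -> (P nor V) = F -> F = T
~(R -> (P nor V)) = ~T = F
~U = ~T = F
~(R -> (P nor V)) -> ~U = F -> F = T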